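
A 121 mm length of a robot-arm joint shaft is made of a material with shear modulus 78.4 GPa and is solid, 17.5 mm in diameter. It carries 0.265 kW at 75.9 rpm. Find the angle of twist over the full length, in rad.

ω = 2π·75.9/60 = 7.948 rad/s, so T = P/ω = 0.265×10³ / 7.948 = 33.34 N·m.
J = πd⁴/32 = π(0.0175)⁴/32 = 9.208×10^-9 m⁴.
θ = T·L/(G·J) = 33.34 × 0.121 / (78.4×10⁹ × 9.208×10^-9) = 5.588×10^-3 rad.

0.00559 rad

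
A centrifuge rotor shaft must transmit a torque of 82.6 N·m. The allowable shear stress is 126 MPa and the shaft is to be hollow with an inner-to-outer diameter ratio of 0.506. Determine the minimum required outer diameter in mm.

For a hollow shaft with d_i/d_o = 0.506: τ_max = 16T/(π d_o³ (1−k⁴)), so d_o = [16T/(π τ_allow (1−k⁴))]^(1/3) = [16·82.60/(π·1.26×10^8·0.9344)]^(1/3) = 0.01529 m.

15.3 mm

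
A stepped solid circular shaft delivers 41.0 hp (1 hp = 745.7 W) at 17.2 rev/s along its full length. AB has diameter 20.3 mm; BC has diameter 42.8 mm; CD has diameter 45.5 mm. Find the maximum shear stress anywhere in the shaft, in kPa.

172000 kPa

ω = 2π·17.2 = 108.1 rad/s, so T = P/ω = 41.0×745.7 / 108.1 = 282.9 N·m.
Under the same torque, τ_max = 16T/(πd³) is largest where d is smallest — segment AB (d = 20.3 mm).
τ_max = 16·282.9/(π·(0.0203)³) = 1.722×10^8 Pa.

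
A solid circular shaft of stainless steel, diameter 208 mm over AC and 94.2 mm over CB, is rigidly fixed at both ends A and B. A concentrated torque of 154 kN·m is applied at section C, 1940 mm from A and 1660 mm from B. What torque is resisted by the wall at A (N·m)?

Compatibility: T_A·a/J_AC = T_B·b/J_CB with T_A + T_B = T₀.
J_AC = 1.84×10^-4 m⁴, J_CB = 7.73×10^-6 m⁴, so T_A = T₀·(J_AC/a)/((J_AC/a)+(J_CB/b)) = 146800 N·m, T_B = 7216 N·m.

147000 N·m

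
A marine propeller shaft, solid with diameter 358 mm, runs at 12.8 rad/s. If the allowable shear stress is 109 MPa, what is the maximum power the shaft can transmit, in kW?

J = πd⁴/32 = π(0.358)⁴/32 = 1.613×10^-3 m⁴.
T_max = τ_allow·J/r = 1.09×10^8 × 1.613×10^-3 / 0.179 = 982000 N·m.
ω = 12.8 rad/s, so P_max = T_max·ω = 1.257×10^7 W.

12600 kW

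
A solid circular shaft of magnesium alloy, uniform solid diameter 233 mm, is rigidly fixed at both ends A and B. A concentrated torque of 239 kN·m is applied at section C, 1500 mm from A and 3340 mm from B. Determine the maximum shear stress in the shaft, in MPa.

With uniform GJ and both ends fixed, compatibility θ_AC = θ_CB gives T_A·a = T_B·b, together with T_A + T_B = T₀.
T_A = T₀·b/(a+b) = 239000·3340/4840 = 164900 N·m; T_B = 74070 N·m.
τ in each portion: τ_AC = 6.64×10^7 Pa, τ_CB = 2.98×10^7 Pa; maximum is in AC.
τ_max = T_AC·r/J = 164900·0.117/2.89×10^-4 = 6.641×10^7 Pa.

66.4 MPa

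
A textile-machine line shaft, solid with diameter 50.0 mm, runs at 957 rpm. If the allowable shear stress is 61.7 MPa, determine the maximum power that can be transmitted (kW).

152 kW

J = πd⁴/32 = π(0.0500)⁴/32 = 6.136×10^-7 m⁴.
T_max = τ_allow·J/r = 6.17×10^7 × 6.136×10^-7 / 0.0250 = 1514 N·m.
ω = 2π·957/60 = 100.2 rad/s, so P_max = T_max·ω = 1.518×10^5 W.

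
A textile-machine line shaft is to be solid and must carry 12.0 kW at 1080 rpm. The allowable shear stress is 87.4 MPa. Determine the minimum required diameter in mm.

ω = 2π·1080/60 = 113.1 rad/s, so T = P/ω = 12.0×10³ / 113.1 = 106.1 N·m.
For a solid shaft τ_max = 16T/(πd³), so d = (16T/(π τ_allow))^(1/3) = (16·106.1/(π·8.74×10^7))^(1/3) = 0.01835 m.

18.4 mm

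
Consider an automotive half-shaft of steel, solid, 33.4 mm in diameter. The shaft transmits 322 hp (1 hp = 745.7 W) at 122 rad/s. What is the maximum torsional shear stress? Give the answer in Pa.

ω = 122 rad/s, so T = P/ω = 322×745.7 / 122.0 = 1968 N·m.
J = πd⁴/32 = π(0.0334)⁴/32 = 1.222×10^-7 m⁴.
τ_max = T·r/J = 1968 × 0.0167 / 1.222×10^-7 = 2.690×10^8 Pa.

2.69e8 Pa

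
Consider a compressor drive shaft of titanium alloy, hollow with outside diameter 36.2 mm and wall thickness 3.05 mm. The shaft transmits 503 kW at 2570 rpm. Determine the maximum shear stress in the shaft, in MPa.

ω = 2π·2570/60 = 269.1 rad/s, so T = P/ω = 503×10³ / 269.1 = 1869 N·m.
J = π(d_o⁴ − d_i⁴)/32 = π(0.0362⁴ − 0.0301⁴)/32 = 8.800×10^-8 m⁴.
τ_max = T·r/J = 1869 × 0.0181 / 8.800×10^-8 = 3.844×10^8 Pa.

384 MPa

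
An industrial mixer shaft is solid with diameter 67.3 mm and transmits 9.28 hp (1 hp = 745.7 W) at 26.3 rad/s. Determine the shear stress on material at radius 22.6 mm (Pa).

ω = 26.3 rad/s, so T = P/ω = 9.28×745.7 / 26.30 = 263.1 N·m.
J = πd⁴/32 = π(0.0673)⁴/32 = 2.014×10^-6 m⁴.
Shear stress varies linearly with radius: τ = T·r/J = 263.1 × 0.0226 / 2.014×10^-6 = 2.953×10^6 Pa.

2.95e6 Pa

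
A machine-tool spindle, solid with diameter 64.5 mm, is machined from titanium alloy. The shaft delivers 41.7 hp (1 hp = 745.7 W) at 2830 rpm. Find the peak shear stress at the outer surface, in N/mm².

ω = 2π·2830/60 = 296.4 rad/s, so T = P/ω = 41.7×745.7 / 296.4 = 104.9 N·m.
J = πd⁴/32 = π(0.0645)⁴/32 = 1.699×10^-6 m⁴.
τ_max = T·r/J = 104.9 × 0.0323 / 1.699×10^-6 = 1.991×10^6 Pa.

1.99 N/mm²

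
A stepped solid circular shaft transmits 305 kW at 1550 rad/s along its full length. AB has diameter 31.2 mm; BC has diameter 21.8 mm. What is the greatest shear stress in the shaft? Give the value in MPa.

96.7 MPa

ω = 1550 rad/s, so T = P/ω = 305×10³ / 1550 = 196.8 N·m.
Under the same torque, τ_max = 16T/(πd³) is largest where d is smallest — segment BC (d = 21.8 mm).
τ_max = 16·196.8/(π·(0.0218)³) = 9.673×10^7 Pa.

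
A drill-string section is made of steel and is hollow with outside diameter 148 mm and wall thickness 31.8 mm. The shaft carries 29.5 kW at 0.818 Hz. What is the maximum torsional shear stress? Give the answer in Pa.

ω = 2π·0.818 = 5.140 rad/s, so T = P/ω = 29.5×10³ / 5.140 = 5740 N·m.
J = π(d_o⁴ − d_i⁴)/32 = π(0.148⁴ − 0.0844⁴)/32 = 4.212×10^-5 m⁴.
τ_max = T·r/J = 5740 × 0.0740 / 4.212×10^-5 = 1.008×10^7 Pa.

1.01e7 Pa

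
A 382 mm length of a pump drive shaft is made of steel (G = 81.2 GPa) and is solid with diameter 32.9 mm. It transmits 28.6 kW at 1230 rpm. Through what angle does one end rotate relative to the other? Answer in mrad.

9.08 mrad

ω = 2π·1230/60 = 128.8 rad/s, so T = P/ω = 28.6×10³ / 128.8 = 222.0 N·m.
J = πd⁴/32 = π(0.0329)⁴/32 = 1.150×10^-7 m⁴.
θ = T·L/(G·J) = 222.0 × 0.382 / (81.2×10⁹ × 1.150×10^-7) = 9.081×10^-3 rad.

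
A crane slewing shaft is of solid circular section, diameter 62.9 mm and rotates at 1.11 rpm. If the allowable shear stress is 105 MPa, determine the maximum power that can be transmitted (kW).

J = πd⁴/32 = π(0.0629)⁴/32 = 1.537×10^-6 m⁴.
T_max = τ_allow·J/r = 1.05×10^8 × 1.537×10^-6 / 0.0314 = 5131 N·m.
ω = 2π·1.11/60 = 0.1162 rad/s, so P_max = T_max·ω = 596.4 W.

0.596 kW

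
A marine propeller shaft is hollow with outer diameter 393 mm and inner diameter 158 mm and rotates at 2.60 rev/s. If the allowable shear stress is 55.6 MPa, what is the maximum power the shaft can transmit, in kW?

10500 kW

J = π(d_o⁴ − d_i⁴)/32 = π(0.393⁴ − 0.158⁴)/32 = 2.281×10^-3 m⁴.
T_max = τ_allow·J/r = 5.56×10^7 × 2.281×10^-3 / 0.197 = 645300 N·m.
ω = 2π·2.60 = 16.34 rad/s, so P_max = T_max·ω = 1.054×10^7 W.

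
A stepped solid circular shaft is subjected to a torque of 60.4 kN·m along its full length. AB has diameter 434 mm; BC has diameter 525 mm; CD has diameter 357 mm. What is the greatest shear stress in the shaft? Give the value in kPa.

Under the same torque, τ_max = 16T/(πd³) is largest where d is smallest — segment CD (d = 357 mm).
τ_max = 16·60400/(π·(0.357)³) = 6.761×10^6 Pa.

6760 kPa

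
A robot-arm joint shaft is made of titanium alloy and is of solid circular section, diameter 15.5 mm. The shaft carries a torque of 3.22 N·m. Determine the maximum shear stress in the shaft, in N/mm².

4.40 N/mm²

J = πd⁴/32 = π(0.0155)⁴/32 = 5.667×10^-9 m⁴.
τ_max = T·r/J = 3.220 × 0.00775 / 5.667×10^-9 = 4.404×10^6 Pa.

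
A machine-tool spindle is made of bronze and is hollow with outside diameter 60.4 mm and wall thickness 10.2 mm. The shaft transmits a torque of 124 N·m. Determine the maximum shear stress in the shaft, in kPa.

3550 kPa

J = π(d_o⁴ − d_i⁴)/32 = π(0.0604⁴ − 0.0400⁴)/32 = 1.055×10^-6 m⁴.
τ_max = T·r/J = 124.0 × 0.0302 / 1.055×10^-6 = 3.549×10^6 Pa.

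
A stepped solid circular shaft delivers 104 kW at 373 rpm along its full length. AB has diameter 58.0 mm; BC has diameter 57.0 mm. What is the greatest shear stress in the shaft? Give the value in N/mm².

73.2 N/mm²

ω = 2π·373/60 = 39.06 rad/s, so T = P/ω = 104×10³ / 39.06 = 2663 N·m.
Under the same torque, τ_max = 16T/(πd³) is largest where d is smallest — segment BC (d = 57.0 mm).
τ_max = 16·2663/(π·(0.0570)³) = 7.322×10^7 Pa.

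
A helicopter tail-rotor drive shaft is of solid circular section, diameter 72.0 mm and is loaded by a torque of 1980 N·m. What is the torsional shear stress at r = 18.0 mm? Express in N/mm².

13.5 N/mm²

J = πd⁴/32 = π(0.0720)⁴/32 = 2.638×10^-6 m⁴.
Shear stress varies linearly with radius: τ = T·r/J = 1980 × 0.0180 / 2.638×10^-6 = 1.351×10^7 Pa.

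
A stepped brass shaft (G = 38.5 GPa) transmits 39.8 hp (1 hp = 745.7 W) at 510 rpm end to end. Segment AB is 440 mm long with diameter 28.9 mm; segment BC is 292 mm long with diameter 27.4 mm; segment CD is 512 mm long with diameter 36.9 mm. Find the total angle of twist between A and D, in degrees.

12.0°

ω = 2π·510/60 = 53.41 rad/s, so T = P/ω = 39.8×745.7 / 53.41 = 555.7 N·m.
J_AB = π(0.0289)⁴/32 = 6.85×10^-8 m⁴; J_BC = π(0.0274)⁴/32 = 5.53×10^-8 m⁴; J_CD = π(0.0369)⁴/32 = 1.82×10^-7 m⁴.
θ = (T/G)·Σ L_i/J_i = (555.7/38.5×10⁹)·(0.440/6.85×10^-8 + 0.292/5.53×10^-8 + 0.512/1.82×10^-7) = 0.2095 rad.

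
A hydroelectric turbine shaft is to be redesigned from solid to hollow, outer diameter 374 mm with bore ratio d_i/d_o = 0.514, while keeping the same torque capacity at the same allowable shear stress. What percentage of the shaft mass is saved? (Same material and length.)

22.8 %

Equal τ_max and T ⇒ the solid shaft needs d_s³ = d_o³(1−k⁴), so d_s = 374·(1−0.514⁴)^(1/3) = 365.1 mm.
Area ratio A_h/A_s = d_o²(1−k²)/d_s² = (1−k²)/(1−k⁴)^(2/3) = 0.7722.
Mass saving = 1 − 0.7722 = 22.8 %.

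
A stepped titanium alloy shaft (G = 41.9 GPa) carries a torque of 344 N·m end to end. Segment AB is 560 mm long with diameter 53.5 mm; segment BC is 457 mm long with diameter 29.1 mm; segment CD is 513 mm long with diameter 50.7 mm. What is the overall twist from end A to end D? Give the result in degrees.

J_AB = π(0.0535)⁴/32 = 8.04×10^-7 m⁴; J_BC = π(0.0291)⁴/32 = 7.04×10^-8 m⁴; J_CD = π(0.0507)⁴/32 = 6.49×10^-7 m⁴.
θ = (T/G)·Σ L_i/J_i = (344.0/41.9×10⁹)·(0.560/8.04×10^-7 + 0.457/7.04×10^-8 + 0.513/6.49×10^-7) = 0.06550 rad.

3.75°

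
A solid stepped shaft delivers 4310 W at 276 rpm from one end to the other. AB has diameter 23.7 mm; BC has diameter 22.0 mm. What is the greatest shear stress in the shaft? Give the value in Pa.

ω = 2π·276/60 = 28.90 rad/s, so T = P/ω = 4310 / 28.90 = 149.1 N·m.
Under the same torque, τ_max = 16T/(πd³) is largest where d is smallest — segment BC (d = 22.0 mm).
τ_max = 16·149.1/(π·(0.0220)³) = 7.132×10^7 Pa.

7.13e7 Pa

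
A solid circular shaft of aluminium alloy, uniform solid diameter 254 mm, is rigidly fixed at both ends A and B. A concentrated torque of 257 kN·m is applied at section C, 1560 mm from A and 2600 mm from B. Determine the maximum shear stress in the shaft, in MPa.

49.9 MPa

With uniform GJ and both ends fixed, compatibility θ_AC = θ_CB gives T_A·a = T_B·b, together with T_A + T_B = T₀.
T_A = T₀·b/(a+b) = 257000·2600/4160 = 160600 N·m; T_B = 96380 N·m.
τ in each portion: τ_AC = 4.99×10^7 Pa, τ_CB = 3.00×10^7 Pa; maximum is in AC.
τ_max = T_AC·r/J = 160600·0.127/4.09×10^-4 = 4.992×10^7 Pa.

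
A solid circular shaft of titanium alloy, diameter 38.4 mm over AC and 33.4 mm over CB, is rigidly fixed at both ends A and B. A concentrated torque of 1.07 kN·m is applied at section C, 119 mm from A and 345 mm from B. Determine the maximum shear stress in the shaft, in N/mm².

Compatibility: T_A·a/J_AC = T_B·b/J_CB with T_A + T_B = T₀.
J_AC = 2.13×10^-7 m⁴, J_CB = 1.22×10^-7 m⁴, so T_A = T₀·(J_AC/a)/((J_AC/a)+(J_CB/b)) = 893.6 N·m, T_B = 176.4 N·m.
τ in each portion: τ_AC = 8.04×10^7 Pa, τ_CB = 2.41×10^7 Pa; maximum is in AC.
τ_max = T_AC·r/J = 893.6·0.0192/2.13×10^-7 = 8.037×10^7 Pa.

80.4 N/mm²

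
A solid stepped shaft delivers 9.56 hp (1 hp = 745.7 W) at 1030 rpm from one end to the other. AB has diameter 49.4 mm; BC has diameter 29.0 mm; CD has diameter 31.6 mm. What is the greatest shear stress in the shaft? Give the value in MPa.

13.8 MPa

ω = 2π·1030/60 = 107.9 rad/s, so T = P/ω = 9.56×745.7 / 107.9 = 66.09 N·m.
Under the same torque, τ_max = 16T/(πd³) is largest where d is smallest — segment BC (d = 29.0 mm).
τ_max = 16·66.09/(π·(0.0290)³) = 1.380×10^7 Pa.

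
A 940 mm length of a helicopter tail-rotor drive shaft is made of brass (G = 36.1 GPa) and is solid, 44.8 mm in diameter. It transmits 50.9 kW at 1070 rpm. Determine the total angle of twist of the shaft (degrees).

1.71°

ω = 2π·1070/60 = 112.1 rad/s, so T = P/ω = 50.9×10³ / 112.1 = 454.3 N·m.
J = πd⁴/32 = π(0.0448)⁴/32 = 3.955×10^-7 m⁴.
θ = T·L/(G·J) = 454.3 × 0.940 / (36.1×10⁹ × 3.955×10^-7) = 0.02991 rad.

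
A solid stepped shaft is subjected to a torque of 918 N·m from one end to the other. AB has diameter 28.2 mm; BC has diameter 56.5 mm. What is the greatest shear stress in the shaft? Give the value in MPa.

208 MPa

Under the same torque, τ_max = 16T/(πd³) is largest where d is smallest — segment AB (d = 28.2 mm).
τ_max = 16·918.0/(π·(0.0282)³) = 2.085×10^8 Pa.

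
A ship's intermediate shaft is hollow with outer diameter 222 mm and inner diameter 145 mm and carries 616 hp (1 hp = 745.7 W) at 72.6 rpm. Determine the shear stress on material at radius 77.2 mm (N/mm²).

23.9 N/mm²

ω = 2π·72.6/60 = 7.603 rad/s, so T = P/ω = 616×745.7 / 7.603 = 60420 N·m.
J = π(d_o⁴ − d_i⁴)/32 = π(0.222⁴ − 0.145⁴)/32 = 1.951×10^-4 m⁴.
Shear stress varies linearly with radius: τ = T·r/J = 60420 × 0.0772 / 1.951×10^-4 = 2.391×10^7 Pa.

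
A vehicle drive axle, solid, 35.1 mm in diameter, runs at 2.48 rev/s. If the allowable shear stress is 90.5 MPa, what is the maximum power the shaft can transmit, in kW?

J = πd⁴/32 = π(0.0351)⁴/32 = 1.490×10^-7 m⁴.
T_max = τ_allow·J/r = 9.05×10^7 × 1.490×10^-7 / 0.0175 = 768.4 N·m.
ω = 2π·2.48 = 15.58 rad/s, so P_max = T_max·ω = 1.197×10^4 W.

12.0 kW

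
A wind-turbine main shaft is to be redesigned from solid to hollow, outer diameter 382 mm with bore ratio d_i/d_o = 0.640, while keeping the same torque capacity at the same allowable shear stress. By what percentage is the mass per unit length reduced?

33.3 %

Equal τ_max and T ⇒ the solid shaft needs d_s³ = d_o³(1−k⁴), so d_s = 382·(1−0.640⁴)^(1/3) = 359.3 mm.
Area ratio A_h/A_s = d_o²(1−k²)/d_s² = (1−k²)/(1−k⁴)^(2/3) = 0.6673.
Mass saving = 1 − 0.6673 = 33.3 %.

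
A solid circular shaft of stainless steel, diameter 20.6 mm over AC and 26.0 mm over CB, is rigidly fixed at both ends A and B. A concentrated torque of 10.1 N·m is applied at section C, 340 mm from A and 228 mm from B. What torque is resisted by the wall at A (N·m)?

Compatibility: T_A·a/J_AC = T_B·b/J_CB with T_A + T_B = T₀.
J_AC = 1.77×10^-8 m⁴, J_CB = 4.49×10^-8 m⁴, so T_A = T₀·(J_AC/a)/((J_AC/a)+(J_CB/b)) = 2.111 N·m, T_B = 7.989 N·m.

2.11 N·m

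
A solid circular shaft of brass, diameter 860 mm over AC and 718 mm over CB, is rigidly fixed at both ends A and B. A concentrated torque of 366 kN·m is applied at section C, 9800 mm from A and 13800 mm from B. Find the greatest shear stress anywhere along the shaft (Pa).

2.18e6 Pa

Compatibility: T_A·a/J_AC = T_B·b/J_CB with T_A + T_B = T₀.
J_AC = 0.0537 m⁴, J_CB = 0.0261 m⁴, so T_A = T₀·(J_AC/a)/((J_AC/a)+(J_CB/b)) = 272100 N·m, T_B = 93890 N·m.
τ in each portion: τ_AC = 2.18×10^6 Pa, τ_CB = 1.29×10^6 Pa; maximum is in AC.
τ_max = T_AC·r/J = 272100·0.430/0.0537 = 2.179×10^6 Pa.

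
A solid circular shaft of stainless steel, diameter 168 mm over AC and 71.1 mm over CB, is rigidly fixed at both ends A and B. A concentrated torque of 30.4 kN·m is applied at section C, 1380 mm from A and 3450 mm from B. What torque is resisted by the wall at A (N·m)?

30000 N·m

Compatibility: T_A·a/J_AC = T_B·b/J_CB with T_A + T_B = T₀.
J_AC = 7.82×10^-5 m⁴, J_CB = 2.51×10^-6 m⁴, so T_A = T₀·(J_AC/a)/((J_AC/a)+(J_CB/b)) = 30010 N·m, T_B = 385.2 N·m.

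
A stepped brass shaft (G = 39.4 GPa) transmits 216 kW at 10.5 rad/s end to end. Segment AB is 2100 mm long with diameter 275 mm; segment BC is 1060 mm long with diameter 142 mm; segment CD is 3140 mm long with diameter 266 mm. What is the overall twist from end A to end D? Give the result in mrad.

ω = 10.5 rad/s, so T = P/ω = 216×10³ / 10.50 = 20570 N·m.
J_AB = π(0.275)⁴/32 = 5.61×10^-4 m⁴; J_BC = π(0.142)⁴/32 = 3.99×10^-5 m⁴; J_CD = π(0.266)⁴/32 = 4.92×10^-4 m⁴.
θ = (T/G)·Σ L_i/J_i = (20570/39.4×10⁹)·(2.10/5.61×10^-4 + 1.06/3.99×10^-5 + 3.14/4.92×10^-4) = 0.01915 rad.

19.2 mrad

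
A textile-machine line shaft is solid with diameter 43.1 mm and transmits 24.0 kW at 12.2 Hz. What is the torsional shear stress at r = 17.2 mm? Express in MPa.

ω = 2π·12.2 = 76.65 rad/s, so T = P/ω = 24.0×10³ / 76.65 = 313.1 N·m.
J = πd⁴/32 = π(0.0431)⁴/32 = 3.388×10^-7 m⁴.
Shear stress varies linearly with radius: τ = T·r/J = 313.1 × 0.0172 / 3.388×10^-7 = 1.590×10^7 Pa.

15.9 MPa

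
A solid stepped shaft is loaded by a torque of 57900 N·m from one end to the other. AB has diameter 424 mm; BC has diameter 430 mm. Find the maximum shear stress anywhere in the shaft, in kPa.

Under the same torque, τ_max = 16T/(πd³) is largest where d is smallest — segment AB (d = 424 mm).
τ_max = 16·57900/(π·(0.424)³) = 3.869×10^6 Pa.

3870 kPa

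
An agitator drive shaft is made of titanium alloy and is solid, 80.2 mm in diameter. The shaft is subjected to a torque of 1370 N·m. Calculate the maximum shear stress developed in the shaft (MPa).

13.5 MPa

J = πd⁴/32 = π(0.0802)⁴/32 = 4.062×10^-6 m⁴.
τ_max = T·r/J = 1370 × 0.0401 / 4.062×10^-6 = 1.353×10^7 Pa.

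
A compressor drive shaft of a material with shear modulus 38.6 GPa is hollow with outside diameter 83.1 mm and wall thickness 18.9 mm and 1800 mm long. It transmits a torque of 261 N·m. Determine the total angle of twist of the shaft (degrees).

0.163°

J = π(d_o⁴ − d_i⁴)/32 = π(0.0831⁴ − 0.0453⁴)/32 = 4.268×10^-6 m⁴.
θ = T·L/(G·J) = 261.0 × 1.80 / (38.6×10⁹ × 4.268×10^-6) = 2.851×10^-3 rad.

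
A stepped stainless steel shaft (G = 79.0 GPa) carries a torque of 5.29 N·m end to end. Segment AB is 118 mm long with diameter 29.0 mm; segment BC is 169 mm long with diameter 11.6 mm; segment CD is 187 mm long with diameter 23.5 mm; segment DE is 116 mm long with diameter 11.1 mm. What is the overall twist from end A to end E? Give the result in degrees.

0.694°

J_AB = π(0.0290)⁴/32 = 6.94×10^-8 m⁴; J_BC = π(0.0116)⁴/32 = 1.78×10^-9 m⁴; J_CD = π(0.0235)⁴/32 = 2.99×10^-8 m⁴; J_DE = π(0.0111)⁴/32 = 1.49×10^-9 m⁴.
θ = (T/G)·Σ L_i/J_i = (5.290/79.0×10⁹)·(0.118/6.94×10^-8 + 0.169/1.78×10^-9 + 0.187/2.99×10^-8 + 0.116/1.49×10^-9) = 0.01211 rad.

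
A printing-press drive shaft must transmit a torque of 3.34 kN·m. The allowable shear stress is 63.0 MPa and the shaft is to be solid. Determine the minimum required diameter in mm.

64.6 mm

For a solid shaft τ_max = 16T/(πd³), so d = (16T/(π τ_allow))^(1/3) = (16·3340/(π·6.30×10^7))^(1/3) = 0.06463 m.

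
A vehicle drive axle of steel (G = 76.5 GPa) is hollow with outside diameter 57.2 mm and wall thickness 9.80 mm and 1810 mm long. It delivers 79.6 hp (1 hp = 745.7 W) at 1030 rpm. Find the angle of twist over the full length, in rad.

ω = 2π·1030/60 = 107.9 rad/s, so T = P/ω = 79.6×745.7 / 107.9 = 550.3 N·m.
J = π(d_o⁴ − d_i⁴)/32 = π(0.0572⁴ − 0.0376⁴)/32 = 8.547×10^-7 m⁴.
θ = T·L/(G·J) = 550.3 × 1.81 / (76.5×10⁹ × 8.547×10^-7) = 0.01523 rad.

0.0152 rad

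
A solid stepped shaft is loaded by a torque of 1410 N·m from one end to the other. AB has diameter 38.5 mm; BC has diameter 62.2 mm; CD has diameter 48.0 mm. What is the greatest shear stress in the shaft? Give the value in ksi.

18.3 ksi

Under the same torque, τ_max = 16T/(πd³) is largest where d is smallest — segment AB (d = 38.5 mm).
τ_max = 16·1410/(π·(0.0385)³) = 1.258×10^8 Pa.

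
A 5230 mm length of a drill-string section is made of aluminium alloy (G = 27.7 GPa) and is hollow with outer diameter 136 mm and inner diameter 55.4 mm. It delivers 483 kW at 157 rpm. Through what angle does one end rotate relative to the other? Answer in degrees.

9.73°

ω = 2π·157/60 = 16.44 rad/s, so T = P/ω = 483×10³ / 16.44 = 29380 N·m.
J = π(d_o⁴ − d_i⁴)/32 = π(0.136⁴ − 0.0554⁴)/32 = 3.266×10^-5 m⁴.
θ = T·L/(G·J) = 29380 × 5.23 / (27.7×10⁹ × 3.266×10^-5) = 0.1698 rad.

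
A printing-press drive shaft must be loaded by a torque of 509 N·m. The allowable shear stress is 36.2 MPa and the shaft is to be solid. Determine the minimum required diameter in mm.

For a solid shaft τ_max = 16T/(πd³), so d = (16T/(π τ_allow))^(1/3) = (16·509.0/(π·3.62×10^7))^(1/3) = 0.04153 m.

41.5 mm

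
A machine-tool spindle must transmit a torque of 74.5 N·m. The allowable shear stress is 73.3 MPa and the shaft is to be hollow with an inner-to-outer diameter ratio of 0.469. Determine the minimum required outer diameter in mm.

For a hollow shaft with d_i/d_o = 0.469: τ_max = 16T/(π d_o³ (1−k⁴)), so d_o = [16T/(π τ_allow (1−k⁴))]^(1/3) = [16·74.50/(π·7.33×10^7·0.9516)]^(1/3) = 0.01759 m.

17.6 mm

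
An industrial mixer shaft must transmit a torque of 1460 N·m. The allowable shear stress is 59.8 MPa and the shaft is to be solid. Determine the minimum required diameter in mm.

49.9 mm

For a solid shaft τ_max = 16T/(πd³), so d = (16T/(π τ_allow))^(1/3) = (16·1460/(π·5.98×10^7))^(1/3) = 0.04991 m.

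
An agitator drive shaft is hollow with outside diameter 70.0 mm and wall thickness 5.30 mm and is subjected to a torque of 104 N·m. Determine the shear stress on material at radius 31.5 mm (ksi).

J = π(d_o⁴ − d_i⁴)/32 = π(0.0700⁴ − 0.0594⁴)/32 = 1.135×10^-6 m⁴.
Shear stress varies linearly with radius: τ = T·r/J = 104.0 × 0.0315 / 1.135×10^-6 = 2.886×10^6 Pa.

0.419 ksi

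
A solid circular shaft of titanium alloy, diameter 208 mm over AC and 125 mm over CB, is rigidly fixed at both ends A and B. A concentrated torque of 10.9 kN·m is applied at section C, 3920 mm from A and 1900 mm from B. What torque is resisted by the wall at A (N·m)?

Compatibility: T_A·a/J_AC = T_B·b/J_CB with T_A + T_B = T₀.
J_AC = 1.84×10^-4 m⁴, J_CB = 2.40×10^-5 m⁴, so T_A = T₀·(J_AC/a)/((J_AC/a)+(J_CB/b)) = 8589 N·m, T_B = 2311 N·m.

8590 N·m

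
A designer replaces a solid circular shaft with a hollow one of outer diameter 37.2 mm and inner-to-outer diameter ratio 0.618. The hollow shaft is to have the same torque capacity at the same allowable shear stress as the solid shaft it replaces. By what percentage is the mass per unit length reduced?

Equal τ_max and T ⇒ the solid shaft needs d_s³ = d_o³(1−k⁴), so d_s = 37.2·(1−0.618⁴)^(1/3) = 35.30 mm.
Area ratio A_h/A_s = d_o²(1−k²)/d_s² = (1−k²)/(1−k⁴)^(2/3) = 0.6866.
Mass saving = 1 − 0.6866 = 31.3 %.

31.3 %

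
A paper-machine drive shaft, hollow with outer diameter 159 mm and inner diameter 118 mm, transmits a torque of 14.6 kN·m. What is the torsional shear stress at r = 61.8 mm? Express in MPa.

J = π(d_o⁴ − d_i⁴)/32 = π(0.159⁴ − 0.118⁴)/32 = 4.371×10^-5 m⁴.
Shear stress varies linearly with radius: τ = T·r/J = 14600 × 0.0618 / 4.371×10^-5 = 2.064×10^7 Pa.

20.6 MPa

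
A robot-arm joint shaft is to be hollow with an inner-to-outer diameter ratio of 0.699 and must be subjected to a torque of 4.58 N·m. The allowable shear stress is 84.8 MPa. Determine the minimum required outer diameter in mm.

For a hollow shaft with d_i/d_o = 0.699: τ_max = 16T/(π d_o³ (1−k⁴)), so d_o = [16T/(π τ_allow (1−k⁴))]^(1/3) = [16·4.580/(π·8.48×10^7·0.7613)]^(1/3) = 0.007123 m.

7.12 mm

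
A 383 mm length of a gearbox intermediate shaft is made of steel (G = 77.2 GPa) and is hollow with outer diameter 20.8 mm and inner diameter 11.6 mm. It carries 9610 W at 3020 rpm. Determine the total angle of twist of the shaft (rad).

ω = 2π·3020/60 = 316.3 rad/s, so T = P/ω = 9610 / 316.3 = 30.39 N·m.
J = π(d_o⁴ − d_i⁴)/32 = π(0.0208⁴ − 0.0116⁴)/32 = 1.660×10^-8 m⁴.
θ = T·L/(G·J) = 30.39 × 0.383 / (77.2×10⁹ × 1.660×10^-8) = 9.082×10^-3 rad.

0.00908 rad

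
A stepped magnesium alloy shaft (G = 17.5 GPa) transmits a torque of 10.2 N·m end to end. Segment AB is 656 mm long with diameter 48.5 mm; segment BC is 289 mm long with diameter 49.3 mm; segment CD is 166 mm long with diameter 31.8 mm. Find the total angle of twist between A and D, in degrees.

0.112°

J_AB = π(0.0485)⁴/32 = 5.43×10^-7 m⁴; J_BC = π(0.0493)⁴/32 = 5.80×10^-7 m⁴; J_CD = π(0.0318)⁴/32 = 1.00×10^-7 m⁴.
θ = (T/G)·Σ L_i/J_i = (10.20/17.5×10⁹)·(0.656/5.43×10^-7 + 0.289/5.80×10^-7 + 0.166/1.00×10^-7) = 1.958×10^-3 rad.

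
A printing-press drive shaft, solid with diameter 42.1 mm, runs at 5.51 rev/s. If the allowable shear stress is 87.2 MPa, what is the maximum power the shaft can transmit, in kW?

44.2 kW

J = πd⁴/32 = π(0.0421)⁴/32 = 3.084×10^-7 m⁴.
T_max = τ_allow·J/r = 8.72×10^7 × 3.084×10^-7 / 0.0210 = 1278 N·m.
ω = 2π·5.51 = 34.62 rad/s, so P_max = T_max·ω = 4.423×10^4 W.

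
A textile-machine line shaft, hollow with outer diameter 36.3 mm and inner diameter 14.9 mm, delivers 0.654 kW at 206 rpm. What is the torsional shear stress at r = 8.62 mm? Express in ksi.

ω = 2π·206/60 = 21.57 rad/s, so T = P/ω = 0.654×10³ / 21.57 = 30.32 N·m.
J = π(d_o⁴ − d_i⁴)/32 = π(0.0363⁴ − 0.0149⁴)/32 = 1.656×10^-7 m⁴.
Shear stress varies linearly with radius: τ = T·r/J = 30.32 × 0.00862 / 1.656×10^-7 = 1.578×10^6 Pa.

0.229 ksi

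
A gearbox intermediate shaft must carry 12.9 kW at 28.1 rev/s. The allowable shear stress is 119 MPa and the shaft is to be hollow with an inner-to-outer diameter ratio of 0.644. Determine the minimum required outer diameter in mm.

15.6 mm

ω = 2π·28.1 = 176.6 rad/s, so T = P/ω = 12.9×10³ / 176.6 = 73.06 N·m.
For a hollow shaft with d_i/d_o = 0.644: τ_max = 16T/(π d_o³ (1−k⁴)), so d_o = [16T/(π τ_allow (1−k⁴))]^(1/3) = [16·73.06/(π·1.19×10^8·0.8280)]^(1/3) = 0.01557 m.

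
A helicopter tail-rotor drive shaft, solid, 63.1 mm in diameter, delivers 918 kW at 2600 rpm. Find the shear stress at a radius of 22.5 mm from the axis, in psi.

7070 psi

ω = 2π·2600/60 = 272.3 rad/s, so T = P/ω = 918×10³ / 272.3 = 3372 N·m.
J = πd⁴/32 = π(0.0631)⁴/32 = 1.556×10^-6 m⁴.
Shear stress varies linearly with radius: τ = T·r/J = 3372 × 0.0225 / 1.556×10^-6 = 4.874×10^7 Pa.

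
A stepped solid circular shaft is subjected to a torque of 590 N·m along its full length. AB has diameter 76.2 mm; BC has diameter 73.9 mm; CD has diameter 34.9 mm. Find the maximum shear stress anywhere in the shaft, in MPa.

Under the same torque, τ_max = 16T/(πd³) is largest where d is smallest — segment CD (d = 34.9 mm).
τ_max = 16·590.0/(π·(0.0349)³) = 7.069×10^7 Pa.

70.7 MPa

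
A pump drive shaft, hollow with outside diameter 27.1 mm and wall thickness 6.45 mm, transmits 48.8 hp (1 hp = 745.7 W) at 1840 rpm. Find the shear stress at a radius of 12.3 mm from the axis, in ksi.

6.88 ksi

ω = 2π·1840/60 = 192.7 rad/s, so T = P/ω = 48.8×745.7 / 192.7 = 188.9 N·m.
J = π(d_o⁴ − d_i⁴)/32 = π(0.0271⁴ − 0.0142⁴)/32 = 4.896×10^-8 m⁴.
Shear stress varies linearly with radius: τ = T·r/J = 188.9 × 0.0123 / 4.896×10^-8 = 4.745×10^7 Pa.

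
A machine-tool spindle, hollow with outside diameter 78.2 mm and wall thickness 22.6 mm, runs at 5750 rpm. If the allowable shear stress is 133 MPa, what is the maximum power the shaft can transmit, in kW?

7280 kW

J = π(d_o⁴ − d_i⁴)/32 = π(0.0782⁴ − 0.0330⁴)/32 = 3.555×10^-6 m⁴.
T_max = τ_allow·J/r = 1.33×10^8 × 3.555×10^-6 / 0.0391 = 12090 N·m.
ω = 2π·5750/60 = 602.1 rad/s, so P_max = T_max·ω = 7.281×10^6 W.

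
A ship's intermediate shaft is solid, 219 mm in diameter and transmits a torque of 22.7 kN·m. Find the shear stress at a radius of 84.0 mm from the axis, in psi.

1220 psi

J = πd⁴/32 = π(0.219)⁴/32 = 2.258×10^-4 m⁴.
Shear stress varies linearly with radius: τ = T·r/J = 22700 × 0.0840 / 2.258×10^-4 = 8.444×10^6 Pa.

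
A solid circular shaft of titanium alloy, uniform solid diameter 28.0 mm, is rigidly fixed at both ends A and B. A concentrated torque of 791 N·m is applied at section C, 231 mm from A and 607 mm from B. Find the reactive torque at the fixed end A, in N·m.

With uniform GJ and both ends fixed, compatibility θ_AC = θ_CB gives T_A·a = T_B·b, together with T_A + T_B = T₀.
T_A = T₀·b/(a+b) = 791.0·607/838.0 = 573.0 N·m; T_B = 218.0 N·m.

573 N·m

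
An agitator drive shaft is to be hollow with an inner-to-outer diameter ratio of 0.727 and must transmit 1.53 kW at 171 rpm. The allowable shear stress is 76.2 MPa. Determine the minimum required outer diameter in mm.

ω = 2π·171/60 = 17.91 rad/s, so T = P/ω = 1.53×10³ / 17.91 = 85.44 N·m.
For a hollow shaft with d_i/d_o = 0.727: τ_max = 16T/(π d_o³ (1−k⁴)), so d_o = [16T/(π τ_allow (1−k⁴))]^(1/3) = [16·85.44/(π·7.62×10^7·0.7207)]^(1/3) = 0.01994 m.

19.9 mm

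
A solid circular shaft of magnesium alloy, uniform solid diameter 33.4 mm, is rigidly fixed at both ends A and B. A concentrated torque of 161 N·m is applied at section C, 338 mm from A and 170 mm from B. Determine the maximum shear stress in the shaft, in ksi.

With uniform GJ and both ends fixed, compatibility θ_AC = θ_CB gives T_A·a = T_B·b, together with T_A + T_B = T₀.
T_A = T₀·b/(a+b) = 161.0·170/508.0 = 53.88 N·m; T_B = 107.1 N·m.
τ in each portion: τ_AC = 7.36×10^6 Pa, τ_CB = 1.46×10^7 Pa; maximum is in CB.
τ_max = T_CB·r/J = 107.1·0.0167/1.22×10^-7 = 1.464×10^7 Pa.

2.12 ksi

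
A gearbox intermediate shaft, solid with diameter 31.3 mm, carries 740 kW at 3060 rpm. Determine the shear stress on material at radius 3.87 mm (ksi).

ω = 2π·3060/60 = 320.4 rad/s, so T = P/ω = 740×10³ / 320.4 = 2309 N·m.
J = πd⁴/32 = π(0.0313)⁴/32 = 9.423×10^-8 m⁴.
Shear stress varies linearly with radius: τ = T·r/J = 2309 × 0.00387 / 9.423×10^-8 = 9.485×10^7 Pa.

13.8 ksi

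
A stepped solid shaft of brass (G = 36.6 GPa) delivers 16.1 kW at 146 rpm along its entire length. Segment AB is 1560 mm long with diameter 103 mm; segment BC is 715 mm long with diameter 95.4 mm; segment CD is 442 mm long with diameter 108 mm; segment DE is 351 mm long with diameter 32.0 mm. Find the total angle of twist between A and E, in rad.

0.106 rad

ω = 2π·146/60 = 15.29 rad/s, so T = P/ω = 16.1×10³ / 15.29 = 1053 N·m.
J_AB = π(0.103)⁴/32 = 1.10×10^-5 m⁴; J_BC = π(0.0954)⁴/32 = 8.13×10^-6 m⁴; J_CD = π(0.108)⁴/32 = 1.34×10^-5 m⁴; J_DE = π(0.0320)⁴/32 = 1.03×10^-7 m⁴.
θ = (T/G)·Σ L_i/J_i = (1053/36.6×10⁹)·(1.56/1.10×10^-5 + 0.715/8.13×10^-6 + 0.442/1.34×10^-5 + 0.351/1.03×10^-7) = 0.1056 rad.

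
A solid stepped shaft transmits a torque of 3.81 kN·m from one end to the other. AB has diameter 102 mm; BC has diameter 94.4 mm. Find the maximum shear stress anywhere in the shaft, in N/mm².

23.1 N/mm²

Under the same torque, τ_max = 16T/(πd³) is largest where d is smallest — segment BC (d = 94.4 mm).
τ_max = 16·3810/(π·(0.0944)³) = 2.307×10^7 Pa.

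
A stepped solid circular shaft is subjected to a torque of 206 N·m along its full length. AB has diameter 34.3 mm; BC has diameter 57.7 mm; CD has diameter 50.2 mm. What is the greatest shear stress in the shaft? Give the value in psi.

3770 psi

Under the same torque, τ_max = 16T/(πd³) is largest where d is smallest — segment AB (d = 34.3 mm).
τ_max = 16·206.0/(π·(0.0343)³) = 2.600×10^7 Pa.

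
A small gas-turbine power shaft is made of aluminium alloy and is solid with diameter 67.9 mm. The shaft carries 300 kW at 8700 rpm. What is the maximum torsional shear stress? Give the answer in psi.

ω = 2π·8700/60 = 911.1 rad/s, so T = P/ω = 300×10³ / 911.1 = 329.3 N·m.
J = πd⁴/32 = π(0.0679)⁴/32 = 2.087×10^-6 m⁴.
τ_max = T·r/J = 329.3 × 0.0340 / 2.087×10^-6 = 5.357×10^6 Pa.

777 psi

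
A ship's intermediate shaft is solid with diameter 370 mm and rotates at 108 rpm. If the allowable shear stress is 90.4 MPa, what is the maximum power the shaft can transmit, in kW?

J = πd⁴/32 = π(0.370)⁴/32 = 1.840×10^-3 m⁴.
T_max = τ_allow·J/r = 9.04×10^7 × 1.840×10^-3 / 0.185 = 899100 N·m.
ω = 2π·108/60 = 11.31 rad/s, so P_max = T_max·ω = 1.017×10^7 W.

10200 kW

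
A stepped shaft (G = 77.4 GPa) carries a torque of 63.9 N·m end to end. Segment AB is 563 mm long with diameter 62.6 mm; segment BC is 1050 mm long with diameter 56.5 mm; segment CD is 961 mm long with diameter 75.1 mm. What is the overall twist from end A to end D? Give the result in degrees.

0.0819°

J_AB = π(0.0626)⁴/32 = 1.51×10^-6 m⁴; J_BC = π(0.0565)⁴/32 = 1.00×10^-6 m⁴; J_CD = π(0.0751)⁴/32 = 3.12×10^-6 m⁴.
θ = (T/G)·Σ L_i/J_i = (63.90/77.4×10⁹)·(0.563/1.51×10^-6 + 1.05/1.00×10^-6 + 0.961/3.12×10^-6) = 1.429×10^-3 rad.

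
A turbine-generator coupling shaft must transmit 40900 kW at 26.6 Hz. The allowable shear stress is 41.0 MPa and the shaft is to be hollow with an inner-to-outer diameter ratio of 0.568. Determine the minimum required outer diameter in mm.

324 mm

ω = 2π·26.6 = 167.1 rad/s, so T = P/ω = 40900×10³ / 167.1 = 244700 N·m.
For a hollow shaft with d_i/d_o = 0.568: τ_max = 16T/(π d_o³ (1−k⁴)), so d_o = [16T/(π τ_allow (1−k⁴))]^(1/3) = [16·244700/(π·4.10×10^7·0.8959)]^(1/3) = 0.3237 m.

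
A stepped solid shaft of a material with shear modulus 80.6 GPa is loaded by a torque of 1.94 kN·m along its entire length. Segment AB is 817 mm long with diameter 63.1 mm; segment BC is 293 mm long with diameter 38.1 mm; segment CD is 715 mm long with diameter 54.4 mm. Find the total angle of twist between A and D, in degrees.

J_AB = π(0.0631)⁴/32 = 1.56×10^-6 m⁴; J_BC = π(0.0381)⁴/32 = 2.07×10^-7 m⁴; J_CD = π(0.0544)⁴/32 = 8.60×10^-7 m⁴.
θ = (T/G)·Σ L_i/J_i = (1940/80.6×10⁹)·(0.817/1.56×10^-6 + 0.293/2.07×10^-7 + 0.715/8.60×10^-7) = 0.06674 rad.

3.82°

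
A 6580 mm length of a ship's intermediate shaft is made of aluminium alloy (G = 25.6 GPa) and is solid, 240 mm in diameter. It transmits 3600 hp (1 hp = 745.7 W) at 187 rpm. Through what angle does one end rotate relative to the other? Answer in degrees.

ω = 2π·187/60 = 19.58 rad/s, so T = P/ω = 3600×745.7 / 19.58 = 137100 N·m.
J = πd⁴/32 = π(0.240)⁴/32 = 3.257×10^-4 m⁴.
θ = T·L/(G·J) = 137100 × 6.58 / (25.6×10⁹ × 3.257×10^-4) = 0.1082 rad.

6.20°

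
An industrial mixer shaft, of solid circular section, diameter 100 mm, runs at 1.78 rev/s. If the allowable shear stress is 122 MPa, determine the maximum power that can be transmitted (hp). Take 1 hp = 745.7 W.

J = πd⁴/32 = π(0.100)⁴/32 = 9.817×10^-6 m⁴.
T_max = τ_allow·J/r = 1.22×10^8 × 9.817×10^-6 / 0.0500 = 23950 N·m.
ω = 2π·1.78 = 11.18 rad/s, so P_max = T_max·ω = 2.679×10^5 W.

359 hp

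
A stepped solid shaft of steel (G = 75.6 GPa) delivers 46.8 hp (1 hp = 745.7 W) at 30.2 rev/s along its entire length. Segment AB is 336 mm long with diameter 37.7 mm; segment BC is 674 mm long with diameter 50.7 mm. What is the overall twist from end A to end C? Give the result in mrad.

6.65 mrad

ω = 2π·30.2 = 189.8 rad/s, so T = P/ω = 46.8×745.7 / 189.8 = 183.9 N·m.
J_AB = π(0.0377)⁴/32 = 1.98×10^-7 m⁴; J_BC = π(0.0507)⁴/32 = 6.49×10^-7 m⁴.
θ = (T/G)·Σ L_i/J_i = (183.9/75.6×10⁹)·(0.336/1.98×10^-7 + 0.674/6.49×10^-7) = 6.649×10^-3 rad.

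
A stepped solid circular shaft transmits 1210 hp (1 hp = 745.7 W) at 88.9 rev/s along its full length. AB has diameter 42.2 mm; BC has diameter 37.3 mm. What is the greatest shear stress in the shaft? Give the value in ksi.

23.0 ksi

ω = 2π·88.9 = 558.6 rad/s, so T = P/ω = 1210×745.7 / 558.6 = 1615 N·m.
Under the same torque, τ_max = 16T/(πd³) is largest where d is smallest — segment BC (d = 37.3 mm).
τ_max = 16·1615/(π·(0.0373)³) = 1.585×10^8 Pa.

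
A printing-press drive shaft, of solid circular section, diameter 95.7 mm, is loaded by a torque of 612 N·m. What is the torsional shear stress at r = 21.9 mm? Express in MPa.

J = πd⁴/32 = π(0.0957)⁴/32 = 8.235×10^-6 m⁴.
Shear stress varies linearly with radius: τ = T·r/J = 612.0 × 0.0219 / 8.235×10^-6 = 1.628×10^6 Pa.

1.63 MPa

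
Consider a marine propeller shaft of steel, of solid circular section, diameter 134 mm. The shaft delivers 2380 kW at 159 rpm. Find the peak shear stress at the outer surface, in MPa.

303 MPa

ω = 2π·159/60 = 16.65 rad/s, so T = P/ω = 2380×10³ / 16.65 = 142900 N·m.
J = πd⁴/32 = π(0.134)⁴/32 = 3.165×10^-5 m⁴.
τ_max = T·r/J = 142900 × 0.0670 / 3.165×10^-5 = 3.026×10^8 Pa.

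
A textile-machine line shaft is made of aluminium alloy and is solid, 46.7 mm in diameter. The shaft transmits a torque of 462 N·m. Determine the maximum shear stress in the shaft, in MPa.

J = πd⁴/32 = π(0.0467)⁴/32 = 4.669×10^-7 m⁴.
τ_max = T·r/J = 462.0 × 0.0234 / 4.669×10^-7 = 2.310×10^7 Pa.

23.1 MPa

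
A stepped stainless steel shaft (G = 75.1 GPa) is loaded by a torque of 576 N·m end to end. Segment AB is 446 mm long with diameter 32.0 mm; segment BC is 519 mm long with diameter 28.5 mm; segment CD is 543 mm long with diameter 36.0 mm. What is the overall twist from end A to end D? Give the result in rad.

J_AB = π(0.0320)⁴/32 = 1.03×10^-7 m⁴; J_BC = π(0.0285)⁴/32 = 6.48×10^-8 m⁴; J_CD = π(0.0360)⁴/32 = 1.65×10^-7 m⁴.
θ = (T/G)·Σ L_i/J_i = (576.0/75.1×10⁹)·(0.446/1.03×10^-7 + 0.519/6.48×10^-8 + 0.543/1.65×10^-7) = 0.1199 rad.

0.120 rad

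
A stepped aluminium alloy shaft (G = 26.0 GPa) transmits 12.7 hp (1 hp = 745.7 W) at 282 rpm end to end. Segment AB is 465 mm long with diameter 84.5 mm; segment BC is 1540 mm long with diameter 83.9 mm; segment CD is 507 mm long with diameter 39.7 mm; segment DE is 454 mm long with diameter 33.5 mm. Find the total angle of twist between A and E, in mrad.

ω = 2π·282/60 = 29.53 rad/s, so T = P/ω = 12.7×745.7 / 29.53 = 320.7 N·m.
J_AB = π(0.0845)⁴/32 = 5.01×10^-6 m⁴; J_BC = π(0.0839)⁴/32 = 4.86×10^-6 m⁴; J_CD = π(0.0397)⁴/32 = 2.44×10^-7 m⁴; J_DE = π(0.0335)⁴/32 = 1.24×10^-7 m⁴.
θ = (T/G)·Σ L_i/J_i = (320.7/26.0×10⁹)·(0.465/5.01×10^-6 + 1.54/4.86×10^-6 + 0.507/2.44×10^-7 + 0.454/1.24×10^-7) = 0.07598 rad.

76.0 mrad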